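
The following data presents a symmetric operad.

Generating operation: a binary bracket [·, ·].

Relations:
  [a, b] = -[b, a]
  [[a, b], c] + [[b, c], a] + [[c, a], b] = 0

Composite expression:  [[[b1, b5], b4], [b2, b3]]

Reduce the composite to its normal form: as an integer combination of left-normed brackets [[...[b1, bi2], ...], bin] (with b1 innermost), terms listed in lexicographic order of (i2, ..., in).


[[[[b1, b5], b4], b2], b3] - [[[[b1, b5], b4], b3], b2]


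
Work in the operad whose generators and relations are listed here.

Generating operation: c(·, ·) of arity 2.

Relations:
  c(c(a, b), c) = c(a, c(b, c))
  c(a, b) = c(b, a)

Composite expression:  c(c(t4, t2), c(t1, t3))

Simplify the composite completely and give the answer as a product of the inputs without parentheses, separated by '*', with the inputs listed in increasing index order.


t1 * t2 * t3 * t4

Reordering under c is free, so list the t-inputs canonically.
c(t4, t2) collapses to t4 * t2
c(t1, t3) collapses to t1 * t3
c(c(t4, t2), c(t1, t3)) collapses to t4 * t2 * t1 * t3
the factors in increasing index order: t1 * t2 * t3 * t4


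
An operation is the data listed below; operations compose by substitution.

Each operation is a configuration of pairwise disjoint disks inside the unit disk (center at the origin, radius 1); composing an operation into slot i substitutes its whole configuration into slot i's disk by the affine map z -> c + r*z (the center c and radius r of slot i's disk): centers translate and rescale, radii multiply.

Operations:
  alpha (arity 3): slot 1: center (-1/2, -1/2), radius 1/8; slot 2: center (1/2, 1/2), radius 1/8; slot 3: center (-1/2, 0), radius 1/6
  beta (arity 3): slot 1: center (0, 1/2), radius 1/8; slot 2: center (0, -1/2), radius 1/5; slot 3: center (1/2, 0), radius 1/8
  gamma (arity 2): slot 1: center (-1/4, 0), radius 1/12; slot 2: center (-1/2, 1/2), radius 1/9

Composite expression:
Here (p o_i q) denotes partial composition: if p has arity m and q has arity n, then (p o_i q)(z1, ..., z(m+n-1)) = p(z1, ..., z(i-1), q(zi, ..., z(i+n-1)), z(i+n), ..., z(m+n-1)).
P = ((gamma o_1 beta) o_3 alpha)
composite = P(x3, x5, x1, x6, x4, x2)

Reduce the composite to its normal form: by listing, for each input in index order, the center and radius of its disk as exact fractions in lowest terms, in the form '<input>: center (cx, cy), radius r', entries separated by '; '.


x1: center (-41/192, -1/192), radius 1/768; x2: center (-1/2, 1/2), radius 1/9; x3: center (-1/4, 1/24), radius 1/96; x4: center (-41/192, 0), radius 1/576; x5: center (-1/4, -1/24), radius 1/60; x6: center (-13/64, 1/192), radius 1/768

Each x-disk chains the slot maps above it in gamma; radii multiply.
x3: after 2 affine steps, its disk has center (-1/4, 1/24), radius 1/96
x5: after 2 affine steps, its disk has center (-1/4, -1/24), radius 1/60
x1: after 3 affine steps, its disk has center (-41/192, -1/192), radius 1/768
x6: after 3 affine steps, its disk has center (-13/64, 1/192), radius 1/768
x4: after 3 affine steps, its disk has center (-41/192, 0), radius 1/576
x2: after 1 affine step, its disk has center (-1/2, 1/2), radius 1/9


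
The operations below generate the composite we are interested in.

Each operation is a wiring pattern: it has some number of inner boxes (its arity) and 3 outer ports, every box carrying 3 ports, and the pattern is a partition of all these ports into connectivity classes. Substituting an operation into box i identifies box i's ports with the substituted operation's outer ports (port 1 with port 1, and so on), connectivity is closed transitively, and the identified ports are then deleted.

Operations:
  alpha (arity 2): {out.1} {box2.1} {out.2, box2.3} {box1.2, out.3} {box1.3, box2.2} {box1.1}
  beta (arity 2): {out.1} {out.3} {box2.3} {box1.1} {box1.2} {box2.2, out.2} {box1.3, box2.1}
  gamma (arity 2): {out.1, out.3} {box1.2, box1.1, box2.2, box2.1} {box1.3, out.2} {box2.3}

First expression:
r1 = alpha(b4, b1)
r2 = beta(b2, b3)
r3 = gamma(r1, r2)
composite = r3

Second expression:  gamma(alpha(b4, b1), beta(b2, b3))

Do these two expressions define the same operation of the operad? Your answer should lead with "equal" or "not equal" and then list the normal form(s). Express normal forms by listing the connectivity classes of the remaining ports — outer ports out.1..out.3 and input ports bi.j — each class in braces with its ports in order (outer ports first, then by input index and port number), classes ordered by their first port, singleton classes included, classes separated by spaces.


Reducing the first expression gives {out.1, out.3} {out.2, b4.2} {b1.1} {b1.2, b4.3} {b1.3, b3.2} {b2.1} {b2.2} {b2.3, b3.1} {b3.3} {b4.1}
Reducing the second expression gives {out.1, out.3} {out.2, b4.2} {b1.1} {b1.2, b4.3} {b1.3, b3.2} {b2.1} {b2.2} {b2.3, b3.1} {b3.3} {b4.1}
The forms coincide; equal.

equal — both sides give {out.1, out.3} {out.2, b4.2} {b1.1} {b1.2, b4.3} {b1.3, b3.2} {b2.1} {b2.2} {b2.3, b3.1} {b3.3} {b4.1}


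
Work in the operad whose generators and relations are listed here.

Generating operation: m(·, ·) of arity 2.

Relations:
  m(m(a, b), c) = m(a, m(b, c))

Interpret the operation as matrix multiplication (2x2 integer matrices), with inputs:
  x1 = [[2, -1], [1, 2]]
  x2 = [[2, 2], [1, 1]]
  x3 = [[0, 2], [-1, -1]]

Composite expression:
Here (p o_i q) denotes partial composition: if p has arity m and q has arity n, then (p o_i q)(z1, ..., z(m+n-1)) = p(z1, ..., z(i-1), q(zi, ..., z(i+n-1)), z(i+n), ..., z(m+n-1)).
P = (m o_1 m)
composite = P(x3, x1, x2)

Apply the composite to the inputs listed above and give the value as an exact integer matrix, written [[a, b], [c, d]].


[[8, 8], [-7, -7]]

m(x3, x1) = [[2, 4], [-3, -1]]
m(m(x3, x1), x2) = [[8, 8], [-7, -7]]


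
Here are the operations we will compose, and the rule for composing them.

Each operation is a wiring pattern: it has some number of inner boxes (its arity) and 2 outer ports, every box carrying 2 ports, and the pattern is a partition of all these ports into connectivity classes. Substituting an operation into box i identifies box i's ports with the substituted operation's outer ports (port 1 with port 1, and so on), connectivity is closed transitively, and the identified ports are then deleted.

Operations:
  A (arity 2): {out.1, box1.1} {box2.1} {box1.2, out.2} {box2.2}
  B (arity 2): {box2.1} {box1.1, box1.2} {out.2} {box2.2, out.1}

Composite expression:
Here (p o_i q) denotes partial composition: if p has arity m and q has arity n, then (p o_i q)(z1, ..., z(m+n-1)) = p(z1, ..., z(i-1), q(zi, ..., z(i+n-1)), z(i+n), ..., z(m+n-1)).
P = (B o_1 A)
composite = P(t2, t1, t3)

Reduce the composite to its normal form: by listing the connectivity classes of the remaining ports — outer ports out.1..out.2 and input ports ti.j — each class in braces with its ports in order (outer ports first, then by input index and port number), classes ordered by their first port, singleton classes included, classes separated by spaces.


{out.1, t3.2} {out.2} {t1.1} {t1.2} {t2.1, t2.2} {t3.1}

Reachability decides: close wires over B-identified ports.
the subtree at A composes to {out.1, t2.1} {out.2, t2.2} {t1.1} {t1.2} on (t2, t1); out.j = own outer ports
the subtree at B composes to {out.1, t3.2} {out.2} {t1.1} {t1.2} {t2.1, t2.2} {t3.1} on (t2, t1, t3); out.j = own outer ports


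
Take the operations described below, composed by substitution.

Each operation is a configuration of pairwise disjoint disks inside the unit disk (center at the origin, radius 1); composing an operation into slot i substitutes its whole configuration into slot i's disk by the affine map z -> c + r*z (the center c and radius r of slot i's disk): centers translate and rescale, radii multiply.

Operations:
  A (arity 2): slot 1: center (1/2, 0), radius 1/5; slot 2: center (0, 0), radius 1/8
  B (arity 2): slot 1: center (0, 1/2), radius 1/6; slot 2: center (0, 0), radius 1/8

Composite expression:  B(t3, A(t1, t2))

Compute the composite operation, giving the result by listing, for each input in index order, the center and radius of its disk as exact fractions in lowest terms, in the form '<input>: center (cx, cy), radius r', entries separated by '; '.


Follow each t-input down from B: c' goes to c + r*c', radius to r*r'.
for t3, the 1-step affine chain lands on center (0, 1/2), radius 1/6
for t1, the 2-step affine chain lands on center (1/16, 0), radius 1/40
for t2, the 2-step affine chain lands on center (0, 0), radius 1/64

t1: center (1/16, 0), radius 1/40; t2: center (0, 0), radius 1/64; t3: center (0, 1/2), radius 1/6


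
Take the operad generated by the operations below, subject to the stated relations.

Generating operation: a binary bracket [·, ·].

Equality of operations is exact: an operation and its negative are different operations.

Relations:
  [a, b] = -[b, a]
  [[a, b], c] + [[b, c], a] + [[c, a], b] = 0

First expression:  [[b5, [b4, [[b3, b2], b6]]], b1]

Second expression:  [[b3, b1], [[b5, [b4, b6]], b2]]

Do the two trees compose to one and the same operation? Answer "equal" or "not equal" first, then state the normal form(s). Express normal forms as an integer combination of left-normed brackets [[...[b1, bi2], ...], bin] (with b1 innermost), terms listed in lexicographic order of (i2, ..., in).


not equal: they reduce to [[[[[b1, b2], b3], b6], b4], b5] - [[[[[b1, b3], b2], b6], b4], b5] - [[[[[b1, b4], b2], b3], b6], b5] + [[[[[b1, b4], b3], b2], b6], b5] + [[[[[b1, b4], b6], b2], b3], b5] - [[[[[b1, b4], b6], b3], b2], b5] - [[[[[b1, b5], b2], b3], b6], b4] + [[[[[b1, b5], b3], b2], b6], b4] + [[[[[b1, b5], b4], b2], b3], b6] - [[[[[b1, b5], b4], b3], b2], b6] - [[[[[b1, b5], b4], b6], b2], b3] + [[[[[b1, b5], b4], b6], b3], b2] + [[[[[b1, b5], b6], b2], b3], b4] - [[[[[b1, b5], b6], b3], b2], b4] - [[[[[b1, b6], b2], b3], b4], b5] + [[[[[b1, b6], b3], b2], b4], b5] and -[[[[[b1, b3], b2], b4], b6], b5] + [[[[[b1, b3], b2], b5], b4], b6] - [[[[[b1, b3], b2], b5], b6], b4] + [[[[[b1, b3], b2], b6], b4], b5] + [[[[[b1, b3], b4], b6], b5], b2] - [[[[[b1, b3], b5], b4], b6], b2] + [[[[[b1, b3], b5], b6], b4], b2] - [[[[[b1, b3], b6], b4], b5], b2]


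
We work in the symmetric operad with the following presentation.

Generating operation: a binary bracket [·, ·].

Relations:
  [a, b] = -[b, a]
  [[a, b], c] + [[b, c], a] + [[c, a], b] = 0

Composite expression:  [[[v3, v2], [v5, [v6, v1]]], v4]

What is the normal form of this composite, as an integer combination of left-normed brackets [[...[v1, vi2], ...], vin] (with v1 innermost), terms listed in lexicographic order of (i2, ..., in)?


[[[[[v1, v6], v5], v2], v3], v4] - [[[[[v1, v6], v5], v3], v2], v4]

Left-normed coefficients sit on the v1-initial expansion words.
Composite bracket: [[[v3, v2], [v5, [v6, v1]]], v4]
The bracket unfolds into 32 signed words via [a, b] = ab - ba (2^5 = 32).
Keep just the words that open with v1:
  v1v6v5v2v3v4 (sign +1) contributes +[[[[[v1, v6], v5], v2], v3], v4]
  v1v6v5v3v2v4 (sign -1) contributes -[[[[[v1, v6], v5], v3], v2], v4]


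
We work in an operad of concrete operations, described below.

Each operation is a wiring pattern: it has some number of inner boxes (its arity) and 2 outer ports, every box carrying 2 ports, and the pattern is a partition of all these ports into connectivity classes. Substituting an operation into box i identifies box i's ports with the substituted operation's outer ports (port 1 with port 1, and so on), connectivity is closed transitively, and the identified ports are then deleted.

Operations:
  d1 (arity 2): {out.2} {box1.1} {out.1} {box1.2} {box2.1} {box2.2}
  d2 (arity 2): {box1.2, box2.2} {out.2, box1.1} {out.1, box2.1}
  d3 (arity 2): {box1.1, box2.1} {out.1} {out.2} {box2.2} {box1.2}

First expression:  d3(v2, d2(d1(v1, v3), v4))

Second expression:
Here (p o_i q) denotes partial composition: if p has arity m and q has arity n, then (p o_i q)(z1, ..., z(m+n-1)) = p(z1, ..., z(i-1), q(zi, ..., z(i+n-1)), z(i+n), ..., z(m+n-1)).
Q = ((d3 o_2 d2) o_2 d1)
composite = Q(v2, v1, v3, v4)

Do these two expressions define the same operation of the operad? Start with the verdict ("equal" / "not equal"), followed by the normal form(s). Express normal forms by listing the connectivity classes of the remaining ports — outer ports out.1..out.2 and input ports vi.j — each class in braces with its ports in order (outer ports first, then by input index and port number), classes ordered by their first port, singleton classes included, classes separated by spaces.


Reducing the first expression gives {out.1} {out.2} {v1.1} {v1.2} {v2.1, v4.1} {v2.2} {v3.1} {v3.2} {v4.2}
Reducing the second expression gives {out.1} {out.2} {v1.1} {v1.2} {v2.1, v4.1} {v2.2} {v3.1} {v3.2} {v4.2}
One common form — equal.

equal; both compose to {out.1} {out.2} {v1.1} {v1.2} {v2.1, v4.1} {v2.2} {v3.1} {v3.2} {v4.2}


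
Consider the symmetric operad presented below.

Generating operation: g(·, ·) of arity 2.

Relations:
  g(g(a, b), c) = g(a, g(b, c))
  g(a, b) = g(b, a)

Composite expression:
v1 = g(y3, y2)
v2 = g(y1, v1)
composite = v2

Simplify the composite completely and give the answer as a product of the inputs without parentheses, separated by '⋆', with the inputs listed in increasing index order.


y1 ⋆ y2 ⋆ y3


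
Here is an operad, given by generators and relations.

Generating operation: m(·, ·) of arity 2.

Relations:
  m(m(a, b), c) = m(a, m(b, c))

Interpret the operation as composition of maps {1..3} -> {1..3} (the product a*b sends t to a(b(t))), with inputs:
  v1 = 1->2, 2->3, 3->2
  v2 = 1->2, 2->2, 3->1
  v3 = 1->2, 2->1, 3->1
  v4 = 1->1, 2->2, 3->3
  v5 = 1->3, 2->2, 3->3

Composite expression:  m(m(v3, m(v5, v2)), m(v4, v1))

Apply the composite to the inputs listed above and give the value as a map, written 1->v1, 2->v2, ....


m(v5, v2) = 1->2, 2->2, 3->3
m(v3, m(v5, v2)) = 1->1, 2->1, 3->1
m(v4, v1) = 1->2, 2->3, 3->2
m(m(v3, m(v5, v2)), m(v4, v1)) = 1->1, 2->1, 3->1

1->1, 2->1, 3->1


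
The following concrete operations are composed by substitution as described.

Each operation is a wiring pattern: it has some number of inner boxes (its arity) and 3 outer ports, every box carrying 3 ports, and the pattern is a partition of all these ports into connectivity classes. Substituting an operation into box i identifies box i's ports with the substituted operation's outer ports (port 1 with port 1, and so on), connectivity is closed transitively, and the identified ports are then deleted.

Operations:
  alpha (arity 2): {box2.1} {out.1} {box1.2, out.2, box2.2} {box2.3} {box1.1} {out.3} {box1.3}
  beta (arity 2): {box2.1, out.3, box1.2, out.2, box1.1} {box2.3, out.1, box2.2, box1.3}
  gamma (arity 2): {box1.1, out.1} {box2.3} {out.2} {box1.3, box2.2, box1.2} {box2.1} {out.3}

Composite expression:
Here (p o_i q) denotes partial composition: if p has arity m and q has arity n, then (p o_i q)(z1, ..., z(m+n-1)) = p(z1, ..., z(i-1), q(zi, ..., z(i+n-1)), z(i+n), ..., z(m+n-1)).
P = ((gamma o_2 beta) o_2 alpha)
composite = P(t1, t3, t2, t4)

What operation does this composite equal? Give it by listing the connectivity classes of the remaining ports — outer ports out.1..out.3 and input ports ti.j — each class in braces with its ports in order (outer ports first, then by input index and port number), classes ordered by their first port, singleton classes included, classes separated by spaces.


{out.1, t1.1} {out.2} {out.3} {t1.2, t1.3, t2.2, t3.2, t4.1} {t2.1} {t2.3} {t3.1} {t3.3} {t4.2, t4.3}

Substituting into gamma glues patterns; closure does the rest.
alpha over (t3, t2) gives {out.1} {out.2, t2.2, t3.2} {out.3} {t2.1} {t2.3} {t3.1} {t3.3}, out.j being that stage's outer ports
beta over (t3, t2, t4) gives {out.1, t4.2, t4.3} {out.2, out.3, t2.2, t3.2, t4.1} {t2.1} {t2.3} {t3.1} {t3.3}, out.j being that stage's outer ports
gamma over (t1, t3, t2, t4) gives {out.1, t1.1} {out.2} {out.3} {t1.2, t1.3, t2.2, t3.2, t4.1} {t2.1} {t2.3} {t3.1} {t3.3} {t4.2, t4.3}, out.j being that stage's outer ports


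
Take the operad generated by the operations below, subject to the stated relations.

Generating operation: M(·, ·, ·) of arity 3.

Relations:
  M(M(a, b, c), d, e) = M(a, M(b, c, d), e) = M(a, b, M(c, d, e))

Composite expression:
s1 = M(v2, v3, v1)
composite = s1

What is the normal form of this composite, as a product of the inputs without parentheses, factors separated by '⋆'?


v2 ⋆ v3 ⋆ v1

Associativity of M dissolves the nesting; only the v-input order survives.
M(v2, v3, v1) spells out as v2 ⋆ v3 ⋆ v1


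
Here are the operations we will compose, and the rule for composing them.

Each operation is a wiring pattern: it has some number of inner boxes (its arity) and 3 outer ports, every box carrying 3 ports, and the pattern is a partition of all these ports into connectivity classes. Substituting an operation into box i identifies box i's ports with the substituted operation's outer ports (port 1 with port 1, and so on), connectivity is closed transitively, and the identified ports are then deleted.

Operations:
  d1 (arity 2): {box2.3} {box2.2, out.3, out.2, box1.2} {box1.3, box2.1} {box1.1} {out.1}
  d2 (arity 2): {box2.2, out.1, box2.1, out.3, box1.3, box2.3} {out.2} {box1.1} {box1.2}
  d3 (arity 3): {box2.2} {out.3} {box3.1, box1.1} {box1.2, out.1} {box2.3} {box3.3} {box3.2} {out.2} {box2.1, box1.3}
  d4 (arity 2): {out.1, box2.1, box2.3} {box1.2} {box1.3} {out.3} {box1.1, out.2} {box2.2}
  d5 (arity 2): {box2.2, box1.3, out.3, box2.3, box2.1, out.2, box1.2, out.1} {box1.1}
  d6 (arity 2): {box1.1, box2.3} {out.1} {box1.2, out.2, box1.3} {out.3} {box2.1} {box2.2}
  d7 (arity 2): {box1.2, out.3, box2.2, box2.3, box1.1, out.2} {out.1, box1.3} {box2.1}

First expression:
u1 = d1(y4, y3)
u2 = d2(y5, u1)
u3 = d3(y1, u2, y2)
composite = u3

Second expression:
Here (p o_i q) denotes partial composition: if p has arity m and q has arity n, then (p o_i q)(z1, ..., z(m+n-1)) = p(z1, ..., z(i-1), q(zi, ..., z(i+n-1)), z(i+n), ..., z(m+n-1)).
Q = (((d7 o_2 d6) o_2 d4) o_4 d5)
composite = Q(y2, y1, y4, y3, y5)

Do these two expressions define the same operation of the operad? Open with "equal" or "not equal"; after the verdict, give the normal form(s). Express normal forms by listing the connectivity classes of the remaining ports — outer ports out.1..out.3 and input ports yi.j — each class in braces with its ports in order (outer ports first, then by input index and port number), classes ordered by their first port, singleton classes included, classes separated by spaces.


not equal; the first gives {out.1, y1.2} {out.2} {out.3} {y1.1, y2.1} {y1.3, y3.2, y4.2, y5.3} {y2.2} {y2.3} {y3.1, y4.3} {y3.3} {y4.1} {y5.1} {y5.2} and the second {out.1, y2.3} {out.2, out.3, y1.1, y2.1, y2.2} {y1.2} {y1.3} {y3.1} {y3.2, y3.3, y4.1, y4.3, y5.1, y5.2, y5.3} {y4.2}

The first composite normalizes to {out.1, y1.2} {out.2} {out.3} {y1.1, y2.1} {y1.3, y3.2, y4.2, y5.3} {y2.2} {y2.3} {y3.1, y4.3} {y3.3} {y4.1} {y5.1} {y5.2}
The second composite normalizes to {out.1, y2.3} {out.2, out.3, y1.1, y2.1, y2.2} {y1.2} {y1.3} {y3.1} {y3.2, y3.3, y4.1, y4.3, y5.1, y5.2, y5.3} {y4.2}
No match — not equal.


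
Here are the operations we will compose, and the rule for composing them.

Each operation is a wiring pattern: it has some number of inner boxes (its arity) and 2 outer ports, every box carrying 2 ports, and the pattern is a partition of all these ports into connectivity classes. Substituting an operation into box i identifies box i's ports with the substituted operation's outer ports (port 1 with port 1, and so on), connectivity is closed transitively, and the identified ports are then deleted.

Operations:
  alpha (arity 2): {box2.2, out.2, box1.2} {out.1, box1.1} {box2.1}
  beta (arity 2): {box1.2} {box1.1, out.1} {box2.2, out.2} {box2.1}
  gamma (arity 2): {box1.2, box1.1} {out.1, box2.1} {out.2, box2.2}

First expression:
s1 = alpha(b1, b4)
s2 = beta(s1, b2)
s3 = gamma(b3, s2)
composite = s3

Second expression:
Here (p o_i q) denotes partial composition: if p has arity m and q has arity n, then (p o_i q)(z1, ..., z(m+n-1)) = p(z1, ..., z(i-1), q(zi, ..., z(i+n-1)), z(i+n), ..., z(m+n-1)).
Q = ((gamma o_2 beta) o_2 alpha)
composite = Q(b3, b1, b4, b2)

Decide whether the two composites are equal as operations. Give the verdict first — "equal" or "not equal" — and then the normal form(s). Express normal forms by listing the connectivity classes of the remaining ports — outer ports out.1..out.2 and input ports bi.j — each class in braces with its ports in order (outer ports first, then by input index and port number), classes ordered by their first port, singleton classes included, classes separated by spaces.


equal — both sides give {out.1, b1.1} {out.2, b2.2} {b1.2, b4.2} {b2.1} {b3.1, b3.2} {b4.1}

The first expression reduces to {out.1, b1.1} {out.2, b2.2} {b1.2, b4.2} {b2.1} {b3.1, b3.2} {b4.1}
The second expression reduces to {out.1, b1.1} {out.2, b2.2} {b1.2, b4.2} {b2.1} {b3.1, b3.2} {b4.1}
Both agree, so they are equal.


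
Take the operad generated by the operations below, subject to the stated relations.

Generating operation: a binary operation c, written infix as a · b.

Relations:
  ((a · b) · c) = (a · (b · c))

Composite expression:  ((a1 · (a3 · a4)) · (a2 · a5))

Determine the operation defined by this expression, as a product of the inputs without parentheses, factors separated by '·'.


a1 · a3 · a4 · a2 · a5


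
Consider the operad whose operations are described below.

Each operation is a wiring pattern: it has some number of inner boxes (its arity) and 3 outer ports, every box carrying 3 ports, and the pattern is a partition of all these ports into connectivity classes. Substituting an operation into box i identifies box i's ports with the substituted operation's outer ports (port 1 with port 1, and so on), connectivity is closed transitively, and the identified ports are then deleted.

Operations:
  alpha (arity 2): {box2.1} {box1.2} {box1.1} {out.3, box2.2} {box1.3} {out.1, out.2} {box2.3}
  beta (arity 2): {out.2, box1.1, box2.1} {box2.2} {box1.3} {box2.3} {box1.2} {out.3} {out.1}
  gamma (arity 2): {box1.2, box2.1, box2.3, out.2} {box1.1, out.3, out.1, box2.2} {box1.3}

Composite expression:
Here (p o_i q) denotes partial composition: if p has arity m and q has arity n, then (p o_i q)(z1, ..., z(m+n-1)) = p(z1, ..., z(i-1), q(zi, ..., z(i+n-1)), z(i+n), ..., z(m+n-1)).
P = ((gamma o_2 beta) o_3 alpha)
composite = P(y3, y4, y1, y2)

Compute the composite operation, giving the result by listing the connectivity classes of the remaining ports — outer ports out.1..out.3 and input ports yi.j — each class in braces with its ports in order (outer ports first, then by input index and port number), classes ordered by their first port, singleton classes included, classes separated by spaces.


{out.1, out.3, y3.1, y4.1} {out.2, y3.2} {y1.1} {y1.2} {y1.3} {y2.1} {y2.2} {y2.3} {y3.3} {y4.2} {y4.3}

Two ports join when wires chain via gamma-identified ports.
after alpha, the pattern on (y1, y2) reads {out.1, out.2} {out.3, y2.2} {y1.1} {y1.2} {y1.3} {y2.1} {y2.3} (out.j = its outer ports)
after beta, the pattern on (y4, y1, y2) reads {out.1} {out.2, y4.1} {out.3} {y1.1} {y1.2} {y1.3} {y2.1} {y2.2} {y2.3} {y4.2} {y4.3} (out.j = its outer ports)
after gamma, the pattern on (y3, y4, y1, y2) reads {out.1, out.3, y3.1, y4.1} {out.2, y3.2} {y1.1} {y1.2} {y1.3} {y2.1} {y2.2} {y2.3} {y3.3} {y4.2} {y4.3} (out.j = its outer ports)


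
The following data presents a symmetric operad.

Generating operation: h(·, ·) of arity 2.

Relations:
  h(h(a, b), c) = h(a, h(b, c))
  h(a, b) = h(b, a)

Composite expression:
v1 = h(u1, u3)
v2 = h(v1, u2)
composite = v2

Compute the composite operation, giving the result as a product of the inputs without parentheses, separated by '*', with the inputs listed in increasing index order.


u1 * u2 * u3

With h associative and commutative, the u-input set is all that matters.
h(u1, u3) reduces to u1 * u3
h(h(u1, u3), u2) reduces to u1 * u3 * u2
sorting the factors by input index: u1 * u2 * u3


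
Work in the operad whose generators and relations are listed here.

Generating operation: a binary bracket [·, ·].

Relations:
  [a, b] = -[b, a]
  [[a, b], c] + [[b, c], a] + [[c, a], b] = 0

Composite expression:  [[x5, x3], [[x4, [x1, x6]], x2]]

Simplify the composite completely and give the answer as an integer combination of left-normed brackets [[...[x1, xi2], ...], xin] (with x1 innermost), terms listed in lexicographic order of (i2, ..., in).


-[[[[[x1, x6], x4], x2], x3], x5] + [[[[[x1, x6], x4], x2], x5], x3]

Skip Jacobi rewriting: expand, keep x1-initial words, read off terms.
Composite bracket: [[x5, x3], [[x4, [x1, x6]], x2]]
The bracket unfolds into 32 signed words via [a, b] = ab - ba (2^5 = 32).
Only words starting with x1 matter:
  the word x1x6x4x2x3x5 carries sign -1 and contributes -[[[[[x1, x6], x4], x2], x3], x5]
  the word x1x6x4x2x5x3 carries sign +1 and contributes +[[[[[x1, x6], x4], x2], x5], x3]


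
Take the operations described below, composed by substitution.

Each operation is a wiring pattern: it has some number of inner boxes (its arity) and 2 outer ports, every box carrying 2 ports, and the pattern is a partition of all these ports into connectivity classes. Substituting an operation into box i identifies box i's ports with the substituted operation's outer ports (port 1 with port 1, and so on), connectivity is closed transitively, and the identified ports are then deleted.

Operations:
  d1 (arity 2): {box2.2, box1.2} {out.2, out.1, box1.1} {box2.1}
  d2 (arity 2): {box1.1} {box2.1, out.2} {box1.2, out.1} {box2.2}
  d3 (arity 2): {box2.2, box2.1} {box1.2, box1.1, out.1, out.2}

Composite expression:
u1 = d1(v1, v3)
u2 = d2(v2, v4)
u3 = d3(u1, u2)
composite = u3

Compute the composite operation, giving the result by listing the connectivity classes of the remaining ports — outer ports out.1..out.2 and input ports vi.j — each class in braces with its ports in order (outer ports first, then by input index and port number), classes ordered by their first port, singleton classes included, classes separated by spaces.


{out.1, out.2, v1.1} {v1.2, v3.2} {v2.1} {v2.2, v4.1} {v3.1} {v4.2}

Connectivity passes through glued d3-boundaries; trace each wire chain.
through d1, on inputs (v1, v3): {out.1, out.2, v1.1} {v1.2, v3.2} {v3.1} (out.j = stage outer ports)
through d2, on inputs (v2, v4): {out.1, v2.2} {out.2, v4.1} {v2.1} {v4.2} (out.j = stage outer ports)
through d3, on inputs (v1, v3, v2, v4): {out.1, out.2, v1.1} {v1.2, v3.2} {v2.1} {v2.2, v4.1} {v3.1} {v4.2} (out.j = stage outer ports)


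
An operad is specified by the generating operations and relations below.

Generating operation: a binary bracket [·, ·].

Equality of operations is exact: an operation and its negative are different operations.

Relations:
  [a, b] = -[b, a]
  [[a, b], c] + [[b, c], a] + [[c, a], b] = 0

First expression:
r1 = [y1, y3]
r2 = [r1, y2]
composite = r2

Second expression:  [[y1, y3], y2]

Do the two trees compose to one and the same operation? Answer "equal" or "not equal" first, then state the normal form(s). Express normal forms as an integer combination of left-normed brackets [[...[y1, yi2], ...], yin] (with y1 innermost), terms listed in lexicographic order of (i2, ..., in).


equal: each reduces to [[y1, y3], y2]

Normal form of the first expression: [[y1, y3], y2]
Normal form of the second expression: [[y1, y3], y2]
The forms coincide; equal.


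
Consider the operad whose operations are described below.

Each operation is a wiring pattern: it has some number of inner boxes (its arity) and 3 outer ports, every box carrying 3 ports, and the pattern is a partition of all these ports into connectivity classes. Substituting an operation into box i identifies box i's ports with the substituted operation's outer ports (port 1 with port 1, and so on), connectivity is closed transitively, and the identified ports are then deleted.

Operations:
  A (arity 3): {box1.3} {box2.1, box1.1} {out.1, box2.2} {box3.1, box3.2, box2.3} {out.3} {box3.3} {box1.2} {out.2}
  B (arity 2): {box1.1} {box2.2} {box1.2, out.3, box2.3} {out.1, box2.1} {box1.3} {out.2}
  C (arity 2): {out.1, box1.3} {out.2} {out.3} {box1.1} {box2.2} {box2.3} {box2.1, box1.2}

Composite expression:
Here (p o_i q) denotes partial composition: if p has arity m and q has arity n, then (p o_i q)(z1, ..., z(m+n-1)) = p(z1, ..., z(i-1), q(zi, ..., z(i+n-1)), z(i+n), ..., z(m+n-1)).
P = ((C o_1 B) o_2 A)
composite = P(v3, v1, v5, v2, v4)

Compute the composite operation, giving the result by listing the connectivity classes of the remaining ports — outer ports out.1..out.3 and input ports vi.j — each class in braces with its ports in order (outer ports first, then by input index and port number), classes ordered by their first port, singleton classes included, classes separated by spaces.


{out.1, v3.2} {out.2} {out.3} {v1.1, v5.1} {v1.2} {v1.3} {v2.1, v2.2, v5.3} {v2.3} {v3.1} {v3.3} {v4.1} {v4.2} {v4.3} {v5.2}

After gluing at C, chains via deleted ports link the v-ports.
composing A on (v1, v5, v2), with out.j its own outer ports: {out.1, v5.2} {out.2} {out.3} {v1.1, v5.1} {v1.2} {v1.3} {v2.1, v2.2, v5.3} {v2.3}
composing B on (v3, v1, v5, v2), with out.j its own outer ports: {out.1, v5.2} {out.2} {out.3, v3.2} {v1.1, v5.1} {v1.2} {v1.3} {v2.1, v2.2, v5.3} {v2.3} {v3.1} {v3.3}
composing C on (v3, v1, v5, v2, v4), with out.j its own outer ports: {out.1, v3.2} {out.2} {out.3} {v1.1, v5.1} {v1.2} {v1.3} {v2.1, v2.2, v5.3} {v2.3} {v3.1} {v3.3} {v4.1} {v4.2} {v4.3} {v5.2}


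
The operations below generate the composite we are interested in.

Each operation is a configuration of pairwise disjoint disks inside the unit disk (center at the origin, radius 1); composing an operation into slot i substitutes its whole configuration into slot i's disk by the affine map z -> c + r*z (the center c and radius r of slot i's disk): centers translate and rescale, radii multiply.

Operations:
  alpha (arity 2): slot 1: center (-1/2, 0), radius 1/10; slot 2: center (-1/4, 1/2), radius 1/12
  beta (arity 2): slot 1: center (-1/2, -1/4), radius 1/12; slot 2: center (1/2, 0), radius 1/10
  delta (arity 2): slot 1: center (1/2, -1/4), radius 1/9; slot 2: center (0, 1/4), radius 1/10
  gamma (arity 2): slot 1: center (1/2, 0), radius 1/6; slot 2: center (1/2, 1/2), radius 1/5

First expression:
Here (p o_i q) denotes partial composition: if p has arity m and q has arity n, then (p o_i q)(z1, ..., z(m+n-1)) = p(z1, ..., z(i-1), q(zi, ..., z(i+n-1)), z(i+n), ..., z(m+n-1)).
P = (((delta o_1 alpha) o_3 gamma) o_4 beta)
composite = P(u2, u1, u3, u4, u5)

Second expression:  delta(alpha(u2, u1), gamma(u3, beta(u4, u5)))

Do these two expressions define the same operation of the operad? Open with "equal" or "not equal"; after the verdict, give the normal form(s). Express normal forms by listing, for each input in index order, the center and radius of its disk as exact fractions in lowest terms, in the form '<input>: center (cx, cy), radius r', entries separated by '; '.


The first expression, normalized: u1: center (17/36, -7/36), radius 1/108; u2: center (4/9, -1/4), radius 1/90; u3: center (1/20, 1/4), radius 1/60; u4: center (1/25, 59/200), radius 1/600; u5: center (3/50, 3/10), radius 1/500
The second expression, normalized: u1: center (17/36, -7/36), radius 1/108; u2: center (4/9, -1/4), radius 1/90; u3: center (1/20, 1/4), radius 1/60; u4: center (1/25, 59/200), radius 1/600; u5: center (3/50, 3/10), radius 1/500
Identical normal forms: equal.

equal; the common form is u1: center (17/36, -7/36), radius 1/108; u2: center (4/9, -1/4), radius 1/90; u3: center (1/20, 1/4), radius 1/60; u4: center (1/25, 59/200), radius 1/600; u5: center (3/50, 3/10), radius 1/500


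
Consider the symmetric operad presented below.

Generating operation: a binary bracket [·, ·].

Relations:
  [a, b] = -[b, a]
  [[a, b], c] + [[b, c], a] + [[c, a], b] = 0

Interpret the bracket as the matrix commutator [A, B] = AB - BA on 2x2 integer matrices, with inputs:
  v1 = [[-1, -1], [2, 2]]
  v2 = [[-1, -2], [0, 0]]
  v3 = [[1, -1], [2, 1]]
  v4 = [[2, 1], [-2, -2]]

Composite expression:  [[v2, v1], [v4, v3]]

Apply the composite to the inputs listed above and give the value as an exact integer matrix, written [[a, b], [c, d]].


[[48, 32], [-64, -48]]


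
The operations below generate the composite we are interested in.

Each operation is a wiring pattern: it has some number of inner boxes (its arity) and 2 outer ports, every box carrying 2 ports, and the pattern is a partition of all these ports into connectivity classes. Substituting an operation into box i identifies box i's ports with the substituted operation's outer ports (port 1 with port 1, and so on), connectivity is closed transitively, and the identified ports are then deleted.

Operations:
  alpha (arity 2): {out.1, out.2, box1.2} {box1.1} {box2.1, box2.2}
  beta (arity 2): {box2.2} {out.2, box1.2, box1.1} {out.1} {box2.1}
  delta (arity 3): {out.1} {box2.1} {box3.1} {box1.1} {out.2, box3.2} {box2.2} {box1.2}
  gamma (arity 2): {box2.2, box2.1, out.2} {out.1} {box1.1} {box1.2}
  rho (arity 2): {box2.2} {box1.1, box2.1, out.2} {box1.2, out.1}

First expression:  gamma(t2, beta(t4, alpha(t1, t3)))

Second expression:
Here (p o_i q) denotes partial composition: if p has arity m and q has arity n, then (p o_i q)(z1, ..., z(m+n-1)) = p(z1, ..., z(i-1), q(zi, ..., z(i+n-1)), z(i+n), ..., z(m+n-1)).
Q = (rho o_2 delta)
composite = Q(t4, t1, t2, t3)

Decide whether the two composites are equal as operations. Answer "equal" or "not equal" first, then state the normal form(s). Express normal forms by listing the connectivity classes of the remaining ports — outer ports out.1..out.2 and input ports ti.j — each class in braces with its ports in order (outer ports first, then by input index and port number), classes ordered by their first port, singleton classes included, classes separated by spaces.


not equal; first: {out.1} {out.2, t4.1, t4.2} {t1.1} {t1.2} {t2.1} {t2.2} {t3.1, t3.2}; second: {out.1, t4.2} {out.2, t4.1} {t1.1} {t1.2} {t2.1} {t2.2} {t3.1} {t3.2}

The first expression, normalized: {out.1} {out.2, t4.1, t4.2} {t1.1} {t1.2} {t2.1} {t2.2} {t3.1, t3.2}
The second expression, normalized: {out.1, t4.2} {out.2, t4.1} {t1.1} {t1.2} {t2.1} {t2.2} {t3.1} {t3.2}
The normal forms differ: not equal.


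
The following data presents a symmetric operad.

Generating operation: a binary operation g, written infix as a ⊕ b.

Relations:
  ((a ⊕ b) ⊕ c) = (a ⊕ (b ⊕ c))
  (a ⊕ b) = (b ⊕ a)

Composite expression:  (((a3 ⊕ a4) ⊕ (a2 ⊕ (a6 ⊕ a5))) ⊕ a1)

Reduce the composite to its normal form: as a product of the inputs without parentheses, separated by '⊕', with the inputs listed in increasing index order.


a1 ⊕ a2 ⊕ a3 ⊕ a4 ⊕ a5 ⊕ a6


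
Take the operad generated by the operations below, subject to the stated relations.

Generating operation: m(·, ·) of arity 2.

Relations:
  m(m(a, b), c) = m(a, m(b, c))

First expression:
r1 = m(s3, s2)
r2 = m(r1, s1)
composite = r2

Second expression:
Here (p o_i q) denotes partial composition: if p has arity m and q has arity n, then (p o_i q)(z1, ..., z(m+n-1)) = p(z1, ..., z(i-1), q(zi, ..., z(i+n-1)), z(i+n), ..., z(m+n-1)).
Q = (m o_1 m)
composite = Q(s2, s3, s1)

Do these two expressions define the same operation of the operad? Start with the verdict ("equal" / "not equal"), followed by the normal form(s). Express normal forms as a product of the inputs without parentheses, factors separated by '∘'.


not equal: they reduce to s3 ∘ s2 ∘ s1 and s2 ∘ s3 ∘ s1


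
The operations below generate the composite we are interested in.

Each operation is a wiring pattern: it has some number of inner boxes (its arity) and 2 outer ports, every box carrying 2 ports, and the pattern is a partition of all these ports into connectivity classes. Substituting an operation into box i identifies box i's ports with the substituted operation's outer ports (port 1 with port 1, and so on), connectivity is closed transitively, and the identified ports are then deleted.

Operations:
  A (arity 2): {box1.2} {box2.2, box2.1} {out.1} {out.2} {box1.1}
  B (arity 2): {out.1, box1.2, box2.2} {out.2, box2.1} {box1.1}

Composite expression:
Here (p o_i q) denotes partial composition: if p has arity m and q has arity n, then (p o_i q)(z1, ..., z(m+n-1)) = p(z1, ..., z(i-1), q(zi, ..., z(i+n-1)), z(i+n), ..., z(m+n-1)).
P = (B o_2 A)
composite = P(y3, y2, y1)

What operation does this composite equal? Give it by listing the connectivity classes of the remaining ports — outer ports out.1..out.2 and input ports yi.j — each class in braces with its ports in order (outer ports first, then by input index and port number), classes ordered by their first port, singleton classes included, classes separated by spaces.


Reachability decides: close wires over B-identified ports.
A over (y2, y1) gives {out.1} {out.2} {y1.1, y1.2} {y2.1} {y2.2}, out.j being that stage's outer ports
B over (y3, y2, y1) gives {out.1, y3.2} {out.2} {y1.1, y1.2} {y2.1} {y2.2} {y3.1}, out.j being that stage's outer ports

{out.1, y3.2} {out.2} {y1.1, y1.2} {y2.1} {y2.2} {y3.1}


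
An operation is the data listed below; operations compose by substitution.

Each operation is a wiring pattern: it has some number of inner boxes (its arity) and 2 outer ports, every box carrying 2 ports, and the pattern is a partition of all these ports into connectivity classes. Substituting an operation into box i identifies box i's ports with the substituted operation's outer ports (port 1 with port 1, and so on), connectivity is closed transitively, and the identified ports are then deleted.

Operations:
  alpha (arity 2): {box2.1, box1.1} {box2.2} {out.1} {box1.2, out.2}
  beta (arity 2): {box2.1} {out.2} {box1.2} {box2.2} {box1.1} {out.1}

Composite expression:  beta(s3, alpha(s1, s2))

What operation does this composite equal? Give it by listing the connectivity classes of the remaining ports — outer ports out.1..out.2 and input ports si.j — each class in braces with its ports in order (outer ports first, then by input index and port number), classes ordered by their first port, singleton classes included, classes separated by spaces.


{out.1} {out.2} {s1.1, s2.1} {s1.2} {s2.2} {s3.1} {s3.2}

Substituting into beta glues patterns; closure does the rest.
the subtree at alpha composes to {out.1} {out.2, s1.2} {s1.1, s2.1} {s2.2} on (s1, s2); out.j = own outer ports
the subtree at beta composes to {out.1} {out.2} {s1.1, s2.1} {s1.2} {s2.2} {s3.1} {s3.2} on (s3, s1, s2); out.j = own outer ports


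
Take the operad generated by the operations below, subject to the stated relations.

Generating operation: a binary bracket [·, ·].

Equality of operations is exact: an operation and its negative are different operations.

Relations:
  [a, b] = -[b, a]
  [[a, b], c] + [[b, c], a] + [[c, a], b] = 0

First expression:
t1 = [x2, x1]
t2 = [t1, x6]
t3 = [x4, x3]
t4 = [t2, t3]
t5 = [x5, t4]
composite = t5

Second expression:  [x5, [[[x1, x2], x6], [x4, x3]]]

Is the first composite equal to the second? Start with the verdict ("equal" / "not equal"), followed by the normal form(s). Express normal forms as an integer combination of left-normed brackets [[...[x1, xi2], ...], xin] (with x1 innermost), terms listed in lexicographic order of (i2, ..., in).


not equal; the first gives -[[[[[x1, x2], x6], x3], x4], x5] + [[[[[x1, x2], x6], x4], x3], x5] and the second [[[[[x1, x2], x6], x3], x4], x5] - [[[[[x1, x2], x6], x4], x3], x5]

The first expression reduces to -[[[[[x1, x2], x6], x3], x4], x5] + [[[[[x1, x2], x6], x4], x3], x5]
The second expression reduces to [[[[[x1, x2], x6], x3], x4], x5] - [[[[[x1, x2], x6], x4], x3], x5]
No match — not equal.


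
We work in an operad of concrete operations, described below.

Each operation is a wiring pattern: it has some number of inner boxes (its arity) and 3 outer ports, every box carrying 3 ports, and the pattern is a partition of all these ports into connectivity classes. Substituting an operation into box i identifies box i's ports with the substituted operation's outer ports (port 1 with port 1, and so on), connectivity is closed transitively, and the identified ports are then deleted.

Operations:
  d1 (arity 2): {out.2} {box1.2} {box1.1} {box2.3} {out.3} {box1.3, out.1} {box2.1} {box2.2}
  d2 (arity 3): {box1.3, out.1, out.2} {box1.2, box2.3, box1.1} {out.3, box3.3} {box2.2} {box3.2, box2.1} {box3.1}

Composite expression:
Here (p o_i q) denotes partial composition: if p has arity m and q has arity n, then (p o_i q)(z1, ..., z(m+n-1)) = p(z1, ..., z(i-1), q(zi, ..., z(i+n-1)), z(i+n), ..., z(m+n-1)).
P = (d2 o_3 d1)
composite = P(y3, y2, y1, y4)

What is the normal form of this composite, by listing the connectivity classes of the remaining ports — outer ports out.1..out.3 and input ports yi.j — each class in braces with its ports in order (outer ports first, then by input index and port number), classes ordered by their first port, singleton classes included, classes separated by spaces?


Substituting into d2 glues patterns; closure does the rest.
after d1, the pattern on (y1, y4) reads {out.1, y1.3} {out.2} {out.3} {y1.1} {y1.2} {y4.1} {y4.2} {y4.3} (out.j = its outer ports)
after d2, the pattern on (y3, y2, y1, y4) reads {out.1, out.2, y3.3} {out.3} {y1.1} {y1.2} {y1.3} {y2.1} {y2.2} {y2.3, y3.1, y3.2} {y4.1} {y4.2} {y4.3} (out.j = its outer ports)

{out.1, out.2, y3.3} {out.3} {y1.1} {y1.2} {y1.3} {y2.1} {y2.2} {y2.3, y3.1, y3.2} {y4.1} {y4.2} {y4.3}
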